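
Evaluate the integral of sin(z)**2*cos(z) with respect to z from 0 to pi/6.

1/24

Let u = sin(z), so du = cos(z) dz. When z = 0, u = 0; when z = pi/6, u = 1/2.
The integral becomes ∫ u**2 du from 0 to 1/2, with antiderivative u**3/3.
Back in z: F(z) = sin(z)**3/3.
Then F(pi/6) - F(0) = (1/24) - (0) = 1/24.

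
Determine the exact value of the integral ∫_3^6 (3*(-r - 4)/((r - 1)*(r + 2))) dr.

-7*log(5) + 11*log(2)

Factor the denominator: r**2 + r - 2 = (r + 2)(r - 1).
Partial fractions: 3*(-r - 4)/((r - 1)*(r + 2)) = 2/(r + 2) - 5/(r - 1).
An antiderivative is F(r) = -5*log(r - 1) + 2*log(r + 2).
Then F(6) - F(3) = (-5*log(5) + 6*log(2)) - (log(25/32)) = -7*log(5) + 11*log(2).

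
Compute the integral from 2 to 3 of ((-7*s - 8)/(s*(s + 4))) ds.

-5*log(7) + 3*log(3) + 7*log(2)

Factor the denominator: s**2 + 4*s = (s + 4)s.
Partial fractions: (-7*s - 8)/(s*(s + 4)) = -5/(s + 4) - 2/s.
An antiderivative is F(s) = -2*log(s) - 5*log(s + 4).
Then F(3) - F(2) = (-5*log(7) - 2*log(3)) - (-5*log(3) - 7*log(2)) = -5*log(7) + 3*log(3) + 7*log(2).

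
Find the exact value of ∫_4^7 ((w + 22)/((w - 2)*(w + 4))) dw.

-3*log(11) + 5*log(2) + 4*log(5)

Factor the denominator: w**2 + 2*w - 8 = (w + 4)(w - 2).
Partial fractions: (w + 22)/((w - 2)*(w + 4)) = -3/(w + 4) + 4/(w - 2).
An antiderivative is F(w) = 4*log(w - 2) - 3*log(w + 4).
Then F(7) - F(4) = (-3*log(11) + 4*log(5)) - (-log(32)) = -3*log(11) + 5*log(2) + 4*log(5).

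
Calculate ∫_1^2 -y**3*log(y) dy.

15/16 - log(16)

Integrate by parts once (u = ln y, dv = -y**3 dy).
An antiderivative is F(y) = -y**4*(4*log(y) - 1)/16.
Then F(2) - F(1) = (1 - log(16)) - (1/16) = 15/16 - log(16).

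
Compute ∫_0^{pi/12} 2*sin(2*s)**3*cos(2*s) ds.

1/64

Let u = sin(2*s), so du = 2*cos(2*s) ds. When s = 0, u = 0; when s = pi/12, u = 1/2.
The integral becomes ∫ u**3 du from 0 to 1/2, with antiderivative u**4/4.
Back in s: F(s) = sin(2*s)**4/4.
Then F(pi/12) - F(0) = (1/64) - (0) = 1/64.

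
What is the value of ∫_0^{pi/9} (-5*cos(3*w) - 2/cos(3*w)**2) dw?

An antiderivative is F(w) = -5*sin(3*w)/3 - 2*tan(3*w)/3.
Then F(pi/9) - F(0) = (-3*sqrt(3)/2) - (0) = -3*sqrt(3)/2.

-3*sqrt(3)/2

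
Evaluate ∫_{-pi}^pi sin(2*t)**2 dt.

pi

Use the identity sin^2(2*t) = (1 - cos(4*t))/2.
An antiderivative is F(t) = t/2 - sin(4*t)/8.
Then F(pi) - F(-pi) = (pi/2) - (-pi/2) = pi.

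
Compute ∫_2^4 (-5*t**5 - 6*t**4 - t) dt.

-22782/5

By the power rule, an antiderivative is F(t) = -5*t**6/6 - 6*t**5/5 - t**2/2.
Then F(4) - F(2) = (-69752/15) - (-1406/15) = -22782/5.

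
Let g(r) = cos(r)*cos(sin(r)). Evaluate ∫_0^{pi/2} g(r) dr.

Let u = sin(r), so du = cos(r) dr. When r = 0, u = 0; when r = pi/2, u = 1.
The integral becomes ∫ cos(u) du from 0 to 1, with antiderivative sin(u).
Back in r: F(r) = sin(sin(r)).
Then F(pi/2) - F(0) = (sin(1)) - (0) = sin(1).

sin(1)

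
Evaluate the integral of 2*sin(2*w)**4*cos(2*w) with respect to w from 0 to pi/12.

1/160

Let u = sin(2*w), so du = 2*cos(2*w) dw. When w = 0, u = 0; when w = pi/12, u = 1/2.
The integral becomes ∫ u**4 du from 0 to 1/2, with antiderivative u**5/5.
Back in w: F(w) = sin(2*w)**5/5.
Then F(pi/12) - F(0) = (1/160) - (0) = 1/160.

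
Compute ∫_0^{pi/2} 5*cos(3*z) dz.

An antiderivative is F(z) = 5*sin(3*z)/3.
Then F(pi/2) - F(0) = (-5/3) - (0) = -5/3.

-5/3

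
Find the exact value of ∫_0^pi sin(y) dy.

2

An antiderivative is F(y) = -cos(y).
Then F(pi) - F(0) = (1) - (-1) = 2.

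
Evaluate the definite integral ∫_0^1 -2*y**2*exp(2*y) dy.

Integrate by parts twice (u = y^2, dv = -2*exp(2*y) dy).
An antiderivative is F(y) = (-2*y**2 + 2*y - 1)*exp(2*y)/2.
Then F(1) - F(0) = (-exp(2)/2) - (-1/2) = 1/2 - exp(2)/2.

1/2 - exp(2)/2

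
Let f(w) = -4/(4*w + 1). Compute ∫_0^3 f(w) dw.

-log(13)

An antiderivative is F(w) = -log(4*w + 1).
Then F(3) - F(0) = (-log(13)) - (0) = -log(13).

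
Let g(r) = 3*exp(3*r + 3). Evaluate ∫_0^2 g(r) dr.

-exp(3) + exp(9)

Let u = 3*r + 3, so du = 3 dr. When r = 0, u = 3; when r = 2, u = 9.
The integral becomes ∫ exp(u) du from 3 to 9, with antiderivative exp(u).
Back in r: F(r) = exp(3*r + 3).
Then F(2) - F(0) = (exp(9)) - (exp(3)) = -exp(3) + exp(9).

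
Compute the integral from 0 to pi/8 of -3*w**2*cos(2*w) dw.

Integrate by parts twice (u = w^2, dv = -3*cos(2*w) dw).
An antiderivative is F(w) = -3*w**2*sin(2*w)/2 - 3*w*cos(2*w)/2 + 3*sin(2*w)/4.
Then F(pi/8) - F(0) = (3*sqrt(2)*(-8*pi - pi**2 + 32)/256) - (0) = 3*sqrt(2)*(-8*pi - pi**2 + 32)/256.

3*sqrt(2)*(-8*pi - pi**2 + 32)/256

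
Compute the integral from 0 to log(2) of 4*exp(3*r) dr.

Let u = exp(r), so du = exp(r) dr. When r = 0, u = 1; when r = log(2), u = 2.
The integral becomes 4·∫ u**2 du from 1 to 2, with antiderivative 4*u**3/3.
Back in r: F(r) = 4*exp(3*r)/3.
Then F(log(2)) - F(0) = (32/3) - (4/3) = 28/3.

28/3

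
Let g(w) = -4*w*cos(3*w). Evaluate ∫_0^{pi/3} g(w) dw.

8/9

Integrate by parts once (u = w, dv = -4*cos(3*w) dw).
An antiderivative is F(w) = -4*w*sin(3*w)/3 - 4*cos(3*w)/9.
Then F(pi/3) - F(0) = (4/9) - (-4/9) = 8/9.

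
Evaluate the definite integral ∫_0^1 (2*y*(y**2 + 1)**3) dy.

15/4

Let u = y**2 + 1, so du = 2*y dy. When y = 0, u = 1; when y = 1, u = 2.
The integral becomes ∫ u**3 du from 1 to 2, with antiderivative u**4/4.
Back in y: F(y) = (y**2 + 1)**4/4.
Then F(1) - F(0) = (4) - (1/4) = 15/4.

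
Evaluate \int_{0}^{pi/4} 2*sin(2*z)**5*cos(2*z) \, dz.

Let u = sin(2*z), so du = 2*cos(2*z) dz. When z = 0, u = 0; when z = pi/4, u = 1.
The integral becomes ∫ u**5 du from 0 to 1, with antiderivative u**6/6.
Back in z: F(z) = sin(2*z)**6/6.
Then F(pi/4) - F(0) = (1/6) - (0) = 1/6.

1/6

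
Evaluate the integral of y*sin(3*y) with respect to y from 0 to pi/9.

-pi/54 + sqrt(3)/18

Integrate by parts once (u = y, dv = sin(3*y) dy).
An antiderivative is F(y) = -y*cos(3*y)/3 + sin(3*y)/9.
Then F(pi/9) - F(0) = (-pi/54 + sqrt(3)/18) - (0) = -pi/54 + sqrt(3)/18.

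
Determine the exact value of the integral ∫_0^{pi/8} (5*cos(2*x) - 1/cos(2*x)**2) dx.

An antiderivative is F(x) = 5*sin(2*x)/2 - tan(2*x)/2.
Then F(pi/8) - F(0) = (-1/2 + 5*sqrt(2)/4) - (0) = -1/2 + 5*sqrt(2)/4.

-1/2 + 5*sqrt(2)/4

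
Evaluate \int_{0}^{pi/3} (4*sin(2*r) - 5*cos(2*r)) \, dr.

An antiderivative is F(r) = -5*sin(2*r)/2 - 2*cos(2*r).
Then F(pi/3) - F(0) = (1 - 5*sqrt(3)/4) - (-2) = 3 - 5*sqrt(3)/4.

3 - 5*sqrt(3)/4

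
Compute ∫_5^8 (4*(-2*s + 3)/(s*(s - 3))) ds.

-8*log(2)

Factor the denominator: s**2 - 3*s = s(s - 3).
Partial fractions: 4*(-2*s + 3)/(s*(s - 3)) = -4/s - 4/(s - 3).
An antiderivative is F(s) = -4*log(s) - 4*log(s - 3).
Then F(8) - F(5) = (-12*log(2) - 4*log(5)) - (-4*log(5) - 4*log(2)) = -8*log(2).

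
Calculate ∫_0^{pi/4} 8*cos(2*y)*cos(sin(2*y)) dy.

Let u = sin(2*y), so du = 2*cos(2*y) dy. When y = 0, u = 0; when y = pi/4, u = 1.
The integral becomes 4·∫ cos(u) du from 0 to 1, with antiderivative 4*sin(u).
Back in y: F(y) = 4*sin(sin(2*y)).
Then F(pi/4) - F(0) = (4*sin(1)) - (0) = 4*sin(1).

4*sin(1)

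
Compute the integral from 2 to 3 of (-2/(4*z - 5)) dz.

An antiderivative is F(z) = -log(4*z - 5)/2.
Then F(3) - F(2) = (-log(7)/2) - (-log(3)/2) = -log(7)/2 + log(3)/2.

-log(7)/2 + log(3)/2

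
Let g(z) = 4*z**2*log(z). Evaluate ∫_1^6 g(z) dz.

-860/9 + 288*log(2) + 288*log(3)

Integrate by parts once (u = ln z, dv = 4*z**2 dz).
An antiderivative is F(z) = 4*z**3*(3*log(z) - 1)/9.
Then F(6) - F(1) = (-96 + 288*log(2) + 288*log(3)) - (-4/9) = -860/9 + 288*log(2) + 288*log(3).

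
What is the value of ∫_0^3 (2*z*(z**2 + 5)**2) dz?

873

Let u = z**2 + 5, so du = 2*z dz. When z = 0, u = 5; when z = 3, u = 14.
The integral becomes ∫ u**2 du from 5 to 14, with antiderivative u**3/3.
Back in z: F(z) = (z**2 + 5)**3/3.
Then F(3) - F(0) = (2744/3) - (125/3) = 873.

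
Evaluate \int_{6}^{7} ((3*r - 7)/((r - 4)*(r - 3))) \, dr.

Factor the denominator: r**2 - 7*r + 12 = (r - 3)(r - 4).
Partial fractions: (3*r - 7)/((r - 4)*(r - 3)) = -2/(r - 3) + 5/(r - 4).
An antiderivative is F(r) = 5*log(r - 4) - 2*log(r - 3).
Then F(7) - F(6) = (-4*log(2) + 5*log(3)) - (log(32/9)) = -9*log(2) + 7*log(3).

-9*log(2) + 7*log(3)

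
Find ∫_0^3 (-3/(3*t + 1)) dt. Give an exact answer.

-log(10)

An antiderivative is F(t) = -log(3*t + 1).
Then F(3) - F(0) = (-log(10)) - (0) = -log(10).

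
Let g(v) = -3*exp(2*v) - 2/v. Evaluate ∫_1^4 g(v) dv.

-3*exp(8)/2 - log(16) + 3*exp(2)/2

An antiderivative is F(v) = -3*exp(2*v)/2 - 2*log(v).
Then F(4) - F(1) = (-3*exp(8)/2 - log(16)) - (-3*exp(2)/2) = -3*exp(8)/2 - log(16) + 3*exp(2)/2.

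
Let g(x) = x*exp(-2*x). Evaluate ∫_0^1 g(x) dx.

Integrate by parts once (u = x, dv = exp(-2*x) dx).
An antiderivative is F(x) = (-2*x - 1)*exp(-2*x)/4.
Then F(1) - F(0) = (-3*exp(-2)/4) - (-1/4) = (-3 + exp(2))*exp(-2)/4.

(-3 + exp(2))*exp(-2)/4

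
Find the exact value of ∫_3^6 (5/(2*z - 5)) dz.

5*log(7)/2

An antiderivative is F(z) = 5*log(2*z - 5)/2.
Then F(6) - F(3) = (5*log(7)/2) - (0) = 5*log(7)/2.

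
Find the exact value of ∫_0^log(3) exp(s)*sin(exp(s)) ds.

Let u = exp(s), so du = exp(s) ds. When s = 0, u = 1; when s = log(3), u = 3.
The integral becomes ∫ sin(u) du from 1 to 3, with antiderivative -cos(u).
Back in s: F(s) = -cos(exp(s)).
Then F(log(3)) - F(0) = (-cos(3)) - (-cos(1)) = cos(1) - cos(3).

cos(1) - cos(3)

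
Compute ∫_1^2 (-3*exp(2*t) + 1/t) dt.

-3*exp(4)/2 + log(2) + 3*exp(2)/2

An antiderivative is F(t) = -3*exp(2*t)/2 + log(t).
Then F(2) - F(1) = (-3*exp(4)/2 + log(2)) - (-3*exp(2)/2) = -3*exp(4)/2 + log(2) + 3*exp(2)/2.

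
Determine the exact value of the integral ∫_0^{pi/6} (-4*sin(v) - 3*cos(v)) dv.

An antiderivative is F(v) = -3*sin(v) + 4*cos(v).
Then F(pi/6) - F(0) = (-3/2 + 2*sqrt(3)) - (4) = -11/2 + 2*sqrt(3).

-11/2 + 2*sqrt(3)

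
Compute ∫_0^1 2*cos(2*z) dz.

sin(2)

Let u = 2*z, so du = 2 dz. When z = 0, u = 0; when z = 1, u = 2.
The integral becomes ∫ cos(u) du from 0 to 2, with antiderivative sin(u).
Back in z: F(z) = sin(2*z).
Then F(1) - F(0) = (sin(2)) - (0) = sin(2).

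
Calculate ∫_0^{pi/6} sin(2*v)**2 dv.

Use the identity sin^2(2*v) = (1 - cos(4*v))/2.
An antiderivative is F(v) = v/2 - sin(4*v)/8.
Then F(pi/6) - F(0) = (-sqrt(3)/16 + pi/12) - (0) = -sqrt(3)/16 + pi/12.

-sqrt(3)/16 + pi/12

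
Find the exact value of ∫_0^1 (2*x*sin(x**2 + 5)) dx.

-cos(6) + cos(5)

Let u = x**2 + 5, so du = 2*x dx. When x = 0, u = 5; when x = 1, u = 6.
The integral becomes ∫ sin(u) du from 5 to 6, with antiderivative -cos(u).
Back in x: F(x) = -cos(x**2 + 5).
Then F(1) - F(0) = (-cos(6)) - (-cos(5)) = -cos(6) + cos(5).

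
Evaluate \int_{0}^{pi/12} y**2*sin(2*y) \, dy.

Integrate by parts twice (u = y^2, dv = sin(2*y) dy).
An antiderivative is F(y) = -y**2*cos(2*y)/2 + y*sin(2*y)/2 + cos(2*y)/4.
Then F(pi/12) - F(0) = (-sqrt(3)*pi**2/576 + pi/48 + sqrt(3)/8) - (1/4) = -1/4 - sqrt(3)*pi**2/576 + pi/48 + sqrt(3)/8.

-1/4 - sqrt(3)*pi**2/576 + pi/48 + sqrt(3)/8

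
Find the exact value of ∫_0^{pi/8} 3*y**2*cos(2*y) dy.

3*sqrt(2)*(-32 + pi**2 + 8*pi)/256

Integrate by parts twice (u = y^2, dv = 3*cos(2*y) dy).
An antiderivative is F(y) = 3*y**2*sin(2*y)/2 + 3*y*cos(2*y)/2 - 3*sin(2*y)/4.
Then F(pi/8) - F(0) = (3*sqrt(2)*(-32 + pi**2 + 8*pi)/256) - (0) = 3*sqrt(2)*(-32 + pi**2 + 8*pi)/256.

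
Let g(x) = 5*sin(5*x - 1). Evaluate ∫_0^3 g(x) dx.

-cos(14) + cos(1)

Let u = 5*x - 1, so du = 5 dx. When x = 0, u = -1; when x = 3, u = 14.
The integral becomes ∫ sin(u) du from -1 to 14, with antiderivative -cos(u).
Back in x: F(x) = -cos(5*x - 1).
Then F(3) - F(0) = (-cos(14)) - (-cos(1)) = -cos(14) + cos(1).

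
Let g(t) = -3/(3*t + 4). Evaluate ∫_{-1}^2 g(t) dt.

-log(10)

An antiderivative is F(t) = -log(3*t + 4).
Then F(2) - F(-1) = (-log(10)) - (0) = -log(10).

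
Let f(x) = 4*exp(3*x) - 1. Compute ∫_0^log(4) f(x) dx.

84 - log(4)

An antiderivative is F(x) = 4*exp(3*x)/3 - x.
Then F(log(4)) - F(0) = (256/3 - log(4)) - (4/3) = 84 - log(4).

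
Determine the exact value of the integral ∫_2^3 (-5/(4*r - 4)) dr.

-5*log(2)/4

An antiderivative is F(r) = -5*log(4*r - 4)/4.
Then F(3) - F(2) = (-15*log(2)/4) - (-5*log(2)/2) = -5*log(2)/4.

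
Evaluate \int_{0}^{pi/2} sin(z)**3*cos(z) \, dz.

1/4

Let u = sin(z), so du = cos(z) dz. When z = 0, u = 0; when z = pi/2, u = 1.
The integral becomes ∫ u**3 du from 0 to 1, with antiderivative u**4/4.
Back in z: F(z) = sin(z)**4/4.
Then F(pi/2) - F(0) = (1/4) - (0) = 1/4.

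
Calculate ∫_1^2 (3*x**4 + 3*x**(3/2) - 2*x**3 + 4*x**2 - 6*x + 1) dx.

By the power rule, an antiderivative is F(x) = 6*x**(5/2)/5 + 3*x**5/5 - x**4/2 + 4*x**3/3 - 3*x**2 + x.
Then F(2) - F(1) = (24*sqrt(2)/5 + 178/15) - (19/30) = 24*sqrt(2)/5 + 337/30.

24*sqrt(2)/5 + 337/30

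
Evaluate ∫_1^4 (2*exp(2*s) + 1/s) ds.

-exp(2) + log(4) + exp(8)

An antiderivative is F(s) = exp(2*s) + log(s).
Then F(4) - F(1) = (log(4) + exp(8)) - (exp(2)) = -exp(2) + log(4) + exp(8).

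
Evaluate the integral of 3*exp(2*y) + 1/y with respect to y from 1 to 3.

An antiderivative is F(y) = 3*exp(2*y)/2 + log(y).
Then F(3) - F(1) = (log(3) + 3*exp(6)/2) - (3*exp(2)/2) = -3*exp(2)/2 + log(3) + 3*exp(6)/2.

-3*exp(2)/2 + log(3) + 3*exp(6)/2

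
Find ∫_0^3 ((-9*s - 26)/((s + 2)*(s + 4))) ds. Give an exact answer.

Factor the denominator: s**2 + 6*s + 8 = (s + 4)(s + 2).
Partial fractions: (-9*s - 26)/((s + 2)*(s + 4)) = -5/(s + 4) - 4/(s + 2).
An antiderivative is F(s) = -4*log(s + 2) - 5*log(s + 4).
Then F(3) - F(0) = (-5*log(7) - 4*log(5)) - (-14*log(2)) = -5*log(7) - 4*log(5) + 14*log(2).

-5*log(7) - 4*log(5) + 14*log(2)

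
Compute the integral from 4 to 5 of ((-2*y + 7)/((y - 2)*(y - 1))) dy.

Factor the denominator: y**2 - 3*y + 2 = (y - 1)(y - 2).
Partial fractions: (-2*y + 7)/((y - 2)*(y - 1)) = -5/(y - 1) + 3/(y - 2).
An antiderivative is F(y) = 3*log(y - 2) - 5*log(y - 1).
Then F(5) - F(4) = (-10*log(2) + 3*log(3)) - (-5*log(3) + 3*log(2)) = -13*log(2) + 8*log(3).

-13*log(2) + 8*log(3)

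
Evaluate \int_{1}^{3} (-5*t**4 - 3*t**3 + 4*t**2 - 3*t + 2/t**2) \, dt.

By the power rule, an antiderivative is F(t) = -t**5 - 3*t**4/4 + 4*t**3/3 - 3*t**2/2 - 2/t.
Then F(3) - F(1) = (-3383/12) - (-47/12) = -278.

-278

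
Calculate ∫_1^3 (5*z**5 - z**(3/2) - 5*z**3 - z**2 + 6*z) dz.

By the power rule, an antiderivative is F(z) = 5*z**6/6 - 2*z**(5/2)/5 - 5*z**4/4 - z**3/3 + 3*z**2.
Then F(3) - F(1) = (2097/4 - 18*sqrt(3)/5) - (37/20) = 2612/5 - 18*sqrt(3)/5.

2612/5 - 18*sqrt(3)/5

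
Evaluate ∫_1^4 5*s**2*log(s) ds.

Integrate by parts once (u = ln s, dv = 5*s**2 ds).
An antiderivative is F(s) = 5*s**3*(3*log(s) - 1)/9.
Then F(4) - F(1) = (-320/9 + 640*log(2)/3) - (-5/9) = -35 + 640*log(2)/3.

-35 + 640*log(2)/3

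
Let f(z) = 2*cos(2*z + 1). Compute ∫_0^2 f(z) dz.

sin(5) - sin(1)

Let u = 2*z + 1, so du = 2 dz. When z = 0, u = 1; when z = 2, u = 5.
The integral becomes ∫ cos(u) du from 1 to 5, with antiderivative sin(u).
Back in z: F(z) = sin(2*z + 1).
Then F(2) - F(0) = (sin(5)) - (sin(1)) = sin(5) - sin(1).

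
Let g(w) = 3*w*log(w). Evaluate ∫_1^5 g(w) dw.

-18 + 75*log(5)/2

Integrate by parts once (u = ln w, dv = 3*w dw).
An antiderivative is F(w) = 3*w**2*(2*log(w) - 1)/4.
Then F(5) - F(1) = (-75/4 + 75*log(5)/2) - (-3/4) = -18 + 75*log(5)/2.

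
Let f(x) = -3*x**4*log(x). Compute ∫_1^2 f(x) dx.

Integrate by parts once (u = ln x, dv = -3*x**4 dx).
An antiderivative is F(x) = -3*x**5*(5*log(x) - 1)/25.
Then F(2) - F(1) = (96/25 - 96*log(2)/5) - (3/25) = 93/25 - 96*log(2)/5.

93/25 - 96*log(2)/5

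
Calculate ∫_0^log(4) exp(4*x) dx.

Let u = exp(x), so du = exp(x) dx. When x = 0, u = 1; when x = log(4), u = 4.
The integral becomes ∫ u**3 du from 1 to 4, with antiderivative u**4/4.
Back in x: F(x) = exp(4*x)/4.
Then F(log(4)) - F(0) = (64) - (1/4) = 255/4.

255/4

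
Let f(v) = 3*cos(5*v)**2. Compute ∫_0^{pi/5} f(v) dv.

3*pi/10

Use the identity cos^2(5*v) = (1 + cos(10*v))/2.
An antiderivative is F(v) = 3*v/2 + 3*sin(10*v)/20.
Then F(pi/5) - F(0) = (3*pi/10) - (0) = 3*pi/10.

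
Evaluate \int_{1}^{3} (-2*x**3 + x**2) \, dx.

By the power rule, an antiderivative is F(x) = -x**4/2 + x**3/3.
Then F(3) - F(1) = (-63/2) - (-1/6) = -94/3.

-94/3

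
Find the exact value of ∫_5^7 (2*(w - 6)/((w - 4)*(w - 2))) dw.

-6*log(3) + 4*log(5)

Factor the denominator: w**2 - 6*w + 8 = (w - 2)(w - 4).
Partial fractions: 2*(w - 6)/((w - 4)*(w - 2)) = 4/(w - 2) - 2/(w - 4).
An antiderivative is F(w) = -2*log(w - 4) + 4*log(w - 2).
Then F(7) - F(5) = (-2*log(3) + 4*log(5)) - (log(81)) = -6*log(3) + 4*log(5).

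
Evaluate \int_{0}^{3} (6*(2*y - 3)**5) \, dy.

Let u = 2*y - 3, so du = 2 dy. When y = 0, u = -3; when y = 3, u = 3.
The integral becomes 3·∫ u**5 du from -3 to 3, with antiderivative u**6/2.
Back in y: F(y) = (2*y - 3)**6/2.
Then F(3) - F(0) = (729/2) - (729/2) = 0.

0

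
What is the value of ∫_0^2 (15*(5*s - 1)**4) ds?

35430

Let u = 5*s - 1, so du = 5 ds. When s = 0, u = -1; when s = 2, u = 9.
The integral becomes 3·∫ u**4 du from -1 to 9, with antiderivative 3*u**5/5.
Back in s: F(s) = 3*(5*s - 1)**5/5.
Then F(2) - F(0) = (177147/5) - (-3/5) = 35430.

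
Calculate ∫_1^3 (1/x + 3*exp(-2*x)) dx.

-3*exp(-6)/2 + 3*exp(-2)/2 + log(3)

An antiderivative is F(x) = log(x) - 3*exp(-2*x)/2.
Then F(3) - F(1) = (-3*exp(-6)/2 + log(3)) - (-3*exp(-2)/2) = -3*exp(-6)/2 + 3*exp(-2)/2 + log(3).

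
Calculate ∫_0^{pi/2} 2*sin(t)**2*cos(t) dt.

2/3

Let u = sin(t), so du = cos(t) dt. When t = 0, u = 0; when t = pi/2, u = 1.
The integral becomes 2·∫ u**2 du from 0 to 1, with antiderivative 2*u**3/3.
Back in t: F(t) = 2*sin(t)**3/3.
Then F(pi/2) - F(0) = (2/3) - (0) = 2/3.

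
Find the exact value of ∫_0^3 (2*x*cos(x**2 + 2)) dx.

sin(11) - sin(2)

Let u = x**2 + 2, so du = 2*x dx. When x = 0, u = 2; when x = 3, u = 11.
The integral becomes ∫ cos(u) du from 2 to 11, with antiderivative sin(u).
Back in x: F(x) = sin(x**2 + 2).
Then F(3) - F(0) = (sin(11)) - (sin(2)) = sin(11) - sin(2).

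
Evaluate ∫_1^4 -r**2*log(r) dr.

7 - 128*log(2)/3

Integrate by parts once (u = ln r, dv = -r**2 dr).
An antiderivative is F(r) = -r**3*(3*log(r) - 1)/9.
Then F(4) - F(1) = (64/9 - 128*log(2)/3) - (1/9) = 7 - 128*log(2)/3.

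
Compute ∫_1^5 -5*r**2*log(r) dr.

Integrate by parts once (u = ln r, dv = -5*r**2 dr).
An antiderivative is F(r) = -5*r**3*(3*log(r) - 1)/9.
Then F(5) - F(1) = (625/9 - 625*log(5)/3) - (5/9) = 620/9 - 625*log(5)/3.

620/9 - 625*log(5)/3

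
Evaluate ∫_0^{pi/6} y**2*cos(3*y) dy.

Integrate by parts twice (u = y^2, dv = cos(3*y) dy).
An antiderivative is F(y) = y**2*sin(3*y)/3 + 2*y*cos(3*y)/9 - 2*sin(3*y)/27.
Then F(pi/6) - F(0) = (-2/27 + pi**2/108) - (0) = -2/27 + pi**2/108.

-2/27 + pi**2/108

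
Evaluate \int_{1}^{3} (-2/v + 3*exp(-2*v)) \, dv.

An antiderivative is F(v) = -2*log(v) - 3*exp(-2*v)/2.
Then F(3) - F(1) = (-2*log(3) - 3*exp(-6)/2) - (-3*exp(-2)/2) = -2*log(3) - 3*exp(-6)/2 + 3*exp(-2)/2.

-2*log(3) - 3*exp(-6)/2 + 3*exp(-2)/2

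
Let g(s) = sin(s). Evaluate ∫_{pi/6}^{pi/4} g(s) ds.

An antiderivative is F(s) = -cos(s).
Then F(pi/4) - F(pi/6) = (-sqrt(2)/2) - (-sqrt(3)/2) = -sqrt(2)/2 + sqrt(3)/2.

-sqrt(2)/2 + sqrt(3)/2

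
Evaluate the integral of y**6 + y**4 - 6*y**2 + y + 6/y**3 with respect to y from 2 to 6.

By the power rule, an antiderivative is F(y) = y**7/7 + y**5/5 - 2*y**3 + y**2/2 - 3/y**2.
Then F(6) - F(2) = (17275429/420) - (1391/140) = 4317814/105.

4317814/105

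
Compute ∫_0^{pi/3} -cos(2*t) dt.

An antiderivative is F(t) = -sin(2*t)/2.
Then F(pi/3) - F(0) = (-sqrt(3)/4) - (0) = -sqrt(3)/4.

-sqrt(3)/4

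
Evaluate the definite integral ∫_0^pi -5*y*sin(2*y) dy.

5*pi/2

Integrate by parts once (u = y, dv = -5*sin(2*y) dy).
An antiderivative is F(y) = 5*y*cos(2*y)/2 - 5*sin(2*y)/4.
Then F(pi) - F(0) = (5*pi/2) - (0) = 5*pi/2.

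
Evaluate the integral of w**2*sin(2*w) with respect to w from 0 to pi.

-pi**2/2

Integrate by parts twice (u = w^2, dv = sin(2*w) dw).
An antiderivative is F(w) = -w**2*cos(2*w)/2 + w*sin(2*w)/2 + cos(2*w)/4.
Then F(pi) - F(0) = (1/4 - pi**2/2) - (1/4) = -pi**2/2.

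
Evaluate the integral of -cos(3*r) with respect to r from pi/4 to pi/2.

An antiderivative is F(r) = -sin(3*r)/3.
Then F(pi/2) - F(pi/4) = (1/3) - (-sqrt(2)/6) = sqrt(2)/6 + 1/3.

sqrt(2)/6 + 1/3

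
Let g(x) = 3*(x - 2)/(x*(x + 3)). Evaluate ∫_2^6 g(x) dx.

Factor the denominator: x**2 + 3*x = (x + 3)x.
Partial fractions: 3*(x - 2)/(x*(x + 3)) = 5/(x + 3) - 2/x.
An antiderivative is F(x) = -2*log(x) + 5*log(x + 3).
Then F(6) - F(2) = (-2*log(2) + 8*log(3)) - (-2*log(2) + 5*log(5)) = -5*log(5) + 8*log(3).

-5*log(5) + 8*log(3)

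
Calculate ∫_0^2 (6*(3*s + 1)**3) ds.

Let u = 3*s + 1, so du = 3 ds. When s = 0, u = 1; when s = 2, u = 7.
The integral becomes 2·∫ u**3 du from 1 to 7, with antiderivative u**4/2.
Back in s: F(s) = (3*s + 1)**4/2.
Then F(2) - F(0) = (2401/2) - (1/2) = 1200.

1200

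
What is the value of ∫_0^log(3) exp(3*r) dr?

Let u = exp(r), so du = exp(r) dr. When r = 0, u = 1; when r = log(3), u = 3.
The integral becomes ∫ u**2 du from 1 to 3, with antiderivative u**3/3.
Back in r: F(r) = exp(3*r)/3.
Then F(log(3)) - F(0) = (9) - (1/3) = 26/3.

26/3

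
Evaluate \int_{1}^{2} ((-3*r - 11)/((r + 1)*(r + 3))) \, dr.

log(20/81)

Factor the denominator: r**2 + 4*r + 3 = (r + 3)(r + 1).
Partial fractions: (-3*r - 11)/((r + 1)*(r + 3)) = 1/(r + 3) - 4/(r + 1).
An antiderivative is F(r) = -4*log(r + 1) + log(r + 3).
Then F(2) - F(1) = (log(5/81)) - (-log(4)) = log(20/81).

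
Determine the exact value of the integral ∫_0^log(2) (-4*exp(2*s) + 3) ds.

An antiderivative is F(s) = -2*exp(2*s) + 3*s.
Then F(log(2)) - F(0) = (-8 + log(8)) - (-2) = -6 + 3*log(2).

-6 + 3*log(2)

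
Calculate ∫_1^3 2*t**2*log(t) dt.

Integrate by parts once (u = ln t, dv = 2*t**2 dt).
An antiderivative is F(t) = 2*t**3*(3*log(t) - 1)/9.
Then F(3) - F(1) = (-6 + 18*log(3)) - (-2/9) = -52/9 + 18*log(3).

-52/9 + 18*log(3)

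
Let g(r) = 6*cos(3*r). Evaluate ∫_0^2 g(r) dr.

Let u = 3*r, so du = 3 dr. When r = 0, u = 0; when r = 2, u = 6.
The integral becomes 2·∫ cos(u) du from 0 to 6, with antiderivative 2*sin(u).
Back in r: F(r) = 2*sin(3*r).
Then F(2) - F(0) = (2*sin(6)) - (0) = 2*sin(6).

2*sin(6)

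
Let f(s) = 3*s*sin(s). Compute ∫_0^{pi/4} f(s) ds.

3*sqrt(2)*(4 - pi)/8

Integrate by parts once (u = s, dv = 3*sin(s) ds).
An antiderivative is F(s) = -3*s*cos(s) + 3*sin(s).
Then F(pi/4) - F(0) = (3*sqrt(2)*(4 - pi)/8) - (0) = 3*sqrt(2)*(4 - pi)/8.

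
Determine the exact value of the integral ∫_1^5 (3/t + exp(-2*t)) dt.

An antiderivative is F(t) = 3*log(t) - exp(-2*t)/2.
Then F(5) - F(1) = (-exp(-10)/2 + 3*log(5)) - (-exp(-2)/2) = (-1 + exp(8) + 6*exp(10)*log(5))*exp(-10)/2.

(-1 + exp(8) + 6*exp(10)*log(5))*exp(-10)/2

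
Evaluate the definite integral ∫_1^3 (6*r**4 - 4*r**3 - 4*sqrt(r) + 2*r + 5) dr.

By the power rule, an antiderivative is F(r) = 6*r**5/5 - r**4 - 8*r**(3/2)/3 + r**2 + 5*r.
Then F(3) - F(1) = (1173/5 - 8*sqrt(3)) - (53/15) = 3466/15 - 8*sqrt(3).

3466/15 - 8*sqrt(3)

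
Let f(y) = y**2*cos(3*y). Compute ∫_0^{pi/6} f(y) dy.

-2/27 + pi**2/108

Integrate by parts twice (u = y^2, dv = cos(3*y) dy).
An antiderivative is F(y) = y**2*sin(3*y)/3 + 2*y*cos(3*y)/9 - 2*sin(3*y)/27.
Then F(pi/6) - F(0) = (-2/27 + pi**2/108) - (0) = -2/27 + pi**2/108.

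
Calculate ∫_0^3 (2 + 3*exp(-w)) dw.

9 - 3*exp(-3)

An antiderivative is F(w) = 2*w - 3*exp(-w).
Then F(3) - F(0) = (6 - 3*exp(-3)) - (-3) = 9 - 3*exp(-3).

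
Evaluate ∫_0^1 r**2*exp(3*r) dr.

-2/27 + 5*exp(3)/27

Integrate by parts twice (u = r^2, dv = exp(3*r) dr).
An antiderivative is F(r) = (9*r**2 - 6*r + 2)*exp(3*r)/27.
Then F(1) - F(0) = (5*exp(3)/27) - (2/27) = -2/27 + 5*exp(3)/27.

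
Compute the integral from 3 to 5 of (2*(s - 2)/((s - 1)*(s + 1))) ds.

Factor the denominator: s**2 - 1 = (s + 1)(s - 1).
Partial fractions: 2*(s - 2)/((s - 1)*(s + 1)) = 3/(s + 1) - 1/(s - 1).
An antiderivative is F(s) = -log(s - 1) + 3*log(s + 1).
Then F(5) - F(3) = (log(54)) - (log(32)) = log(27/16).

log(27/16)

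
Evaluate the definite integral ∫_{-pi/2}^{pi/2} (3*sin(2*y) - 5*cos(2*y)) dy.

0

An antiderivative is F(y) = -5*sin(2*y)/2 - 3*cos(2*y)/2.
Then F(pi/2) - F(-pi/2) = (3/2) - (3/2) = 0.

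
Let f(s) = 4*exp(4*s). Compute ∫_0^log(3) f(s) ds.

80

Let u = exp(s), so du = exp(s) ds. When s = 0, u = 1; when s = log(3), u = 3.
The integral becomes 4·∫ u**3 du from 1 to 3, with antiderivative u**4.
Back in s: F(s) = exp(4*s).
Then F(log(3)) - F(0) = (81) - (1) = 80.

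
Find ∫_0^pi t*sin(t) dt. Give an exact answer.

Integrate by parts once (u = t, dv = sin(t) dt).
An antiderivative is F(t) = -t*cos(t) + sin(t).
Then F(pi) - F(0) = (pi) - (0) = pi.

pi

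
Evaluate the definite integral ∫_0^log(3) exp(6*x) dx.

364/3

Let u = exp(x), so du = exp(x) dx. When x = 0, u = 1; when x = log(3), u = 3.
The integral becomes ∫ u**5 du from 1 to 3, with antiderivative u**6/6.
Back in x: F(x) = exp(6*x)/6.
Then F(log(3)) - F(0) = (243/2) - (1/6) = 364/3.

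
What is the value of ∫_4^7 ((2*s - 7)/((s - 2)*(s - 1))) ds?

Factor the denominator: s**2 - 3*s + 2 = (s - 1)(s - 2).
Partial fractions: (2*s - 7)/((s - 2)*(s - 1)) = 5/(s - 1) - 3/(s - 2).
An antiderivative is F(s) = -3*log(s - 2) + 5*log(s - 1).
Then F(7) - F(4) = (-3*log(5) + 5*log(2) + 5*log(3)) - (-3*log(2) + 5*log(3)) = -3*log(5) + 8*log(2).

-3*log(5) + 8*log(2)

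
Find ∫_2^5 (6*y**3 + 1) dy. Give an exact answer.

1833/2

By the power rule, an antiderivative is F(y) = 3*y**4/2 + y.
Then F(5) - F(2) = (1885/2) - (26) = 1833/2.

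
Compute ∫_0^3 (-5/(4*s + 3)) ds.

An antiderivative is F(s) = -5*log(4*s + 3)/4.
Then F(3) - F(0) = (-5*log(15)/4) - (-5*log(3)/4) = -5*log(5)/4.

-5*log(5)/4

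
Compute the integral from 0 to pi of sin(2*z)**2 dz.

pi/2

Use the identity sin^2(2*z) = (1 - cos(4*z))/2.
An antiderivative is F(z) = z/2 - sin(4*z)/8.
Then F(pi) - F(0) = (pi/2) - (0) = pi/2.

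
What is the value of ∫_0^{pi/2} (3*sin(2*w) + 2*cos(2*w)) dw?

3

An antiderivative is F(w) = sin(2*w) - 3*cos(2*w)/2.
Then F(pi/2) - F(0) = (3/2) - (-3/2) = 3.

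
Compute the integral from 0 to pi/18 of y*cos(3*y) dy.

Integrate by parts once (u = y, dv = cos(3*y) dy).
An antiderivative is F(y) = y*sin(3*y)/3 + cos(3*y)/9.
Then F(pi/18) - F(0) = (pi/108 + sqrt(3)/18) - (1/9) = -1/9 + pi/108 + sqrt(3)/18.

-1/9 + pi/108 + sqrt(3)/18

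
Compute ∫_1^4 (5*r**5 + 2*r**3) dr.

3540

By the power rule, an antiderivative is F(r) = 5*r**6/6 + r**4/2.
Then F(4) - F(1) = (10624/3) - (4/3) = 3540.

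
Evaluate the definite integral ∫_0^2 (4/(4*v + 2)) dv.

Let u = 4*v + 2, so du = 4 dv. When v = 0, u = 2; when v = 2, u = 10.
The integral becomes ∫ 1/u du from 2 to 10, with antiderivative log(u).
Back in v: F(v) = log(4*v + 2).
Then F(2) - F(0) = (log(10)) - (log(2)) = log(5).

log(5)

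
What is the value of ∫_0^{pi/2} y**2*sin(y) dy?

Integrate by parts twice (u = y^2, dv = sin(y) dy).
An antiderivative is F(y) = -y**2*cos(y) + 2*y*sin(y) + 2*cos(y).
Then F(pi/2) - F(0) = (pi) - (2) = -2 + pi.

-2 + pi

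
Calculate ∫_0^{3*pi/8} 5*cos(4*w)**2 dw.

15*pi/16

Use the identity cos^2(4*w) = (1 + cos(8*w))/2.
An antiderivative is F(w) = 5*w/2 + 5*sin(8*w)/16.
Then F(3*pi/8) - F(0) = (15*pi/16) - (0) = 15*pi/16.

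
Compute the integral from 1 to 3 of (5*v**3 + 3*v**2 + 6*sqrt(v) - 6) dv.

12*sqrt(3) + 110

By the power rule, an antiderivative is F(v) = 5*v**4/4 + 4*v**(3/2) + v**3 - 6*v.
Then F(3) - F(1) = (12*sqrt(3) + 441/4) - (1/4) = 12*sqrt(3) + 110.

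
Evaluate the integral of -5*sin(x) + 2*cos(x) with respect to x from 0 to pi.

An antiderivative is F(x) = 2*sin(x) + 5*cos(x).
Then F(pi) - F(0) = (-5) - (5) = -10.

-10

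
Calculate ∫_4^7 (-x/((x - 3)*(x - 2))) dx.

-8*log(2) + 2*log(5)

Factor the denominator: x**2 - 5*x + 6 = (x - 2)(x - 3).
Partial fractions: -x/((x - 3)*(x - 2)) = 2/(x - 2) - 3/(x - 3).
An antiderivative is F(x) = -3*log(x - 3) + 2*log(x - 2).
Then F(7) - F(4) = (log(25/64)) - (log(4)) = -8*log(2) + 2*log(5).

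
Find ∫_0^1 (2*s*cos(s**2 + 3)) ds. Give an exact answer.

Let u = s**2 + 3, so du = 2*s ds. When s = 0, u = 3; when s = 1, u = 4.
The integral becomes ∫ cos(u) du from 3 to 4, with antiderivative sin(u).
Back in s: F(s) = sin(s**2 + 3).
Then F(1) - F(0) = (sin(4)) - (sin(3)) = sin(4) - sin(3).

sin(4) - sin(3)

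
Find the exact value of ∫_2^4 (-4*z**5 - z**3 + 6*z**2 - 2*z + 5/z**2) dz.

-10587/4

By the power rule, an antiderivative is F(z) = -2*z**6/3 - z**4/4 + 2*z**3 - z**2 - 5/z.
Then F(4) - F(2) = (-32207/12) - (-223/6) = -10587/4.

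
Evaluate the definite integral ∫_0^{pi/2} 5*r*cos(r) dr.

-5 + 5*pi/2

Integrate by parts once (u = r, dv = 5*cos(r) dr).
An antiderivative is F(r) = 5*r*sin(r) + 5*cos(r).
Then F(pi/2) - F(0) = (5*pi/2) - (5) = -5 + 5*pi/2.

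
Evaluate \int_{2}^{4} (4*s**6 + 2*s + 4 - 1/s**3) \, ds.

By the power rule, an antiderivative is F(s) = 4*s**7/7 + s**2 + 4*s + 1/(2*s**2).
Then F(4) - F(2) = (2104327/224) - (4775/56) = 2085227/224.

2085227/224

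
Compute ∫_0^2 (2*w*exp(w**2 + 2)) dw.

Let u = w**2 + 2, so du = 2*w dw. When w = 0, u = 2; when w = 2, u = 6.
The integral becomes ∫ exp(u) du from 2 to 6, with antiderivative exp(u).
Back in w: F(w) = exp(w**2 + 2).
Then F(2) - F(0) = (exp(6)) - (exp(2)) = -exp(2) + exp(6).

-exp(2) + exp(6)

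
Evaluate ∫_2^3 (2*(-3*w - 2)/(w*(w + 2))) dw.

-4*log(5) - 2*log(3) + 10*log(2)

Factor the denominator: w**2 + 2*w = (w + 2)w.
Partial fractions: 2*(-3*w - 2)/(w*(w + 2)) = -4/(w + 2) - 2/w.
An antiderivative is F(w) = -2*log(w) - 4*log(w + 2).
Then F(3) - F(2) = (-4*log(5) - 2*log(3)) - (-10*log(2)) = -4*log(5) - 2*log(3) + 10*log(2).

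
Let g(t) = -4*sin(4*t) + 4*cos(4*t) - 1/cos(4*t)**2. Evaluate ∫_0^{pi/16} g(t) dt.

-5/4 + sqrt(2)

An antiderivative is F(t) = sin(4*t) + cos(4*t) - tan(4*t)/4.
Then F(pi/16) - F(0) = (-1/4 + sqrt(2)) - (1) = -5/4 + sqrt(2).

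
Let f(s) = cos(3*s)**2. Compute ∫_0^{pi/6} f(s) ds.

pi/12

Use the identity cos^2(3*s) = (1 + cos(6*s))/2.
An antiderivative is F(s) = s/2 + sin(6*s)/12.
Then F(pi/6) - F(0) = (pi/12) - (0) = pi/12.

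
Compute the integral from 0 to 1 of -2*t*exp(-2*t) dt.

(3 - exp(2))*exp(-2)/2

Integrate by parts once (u = t, dv = -2*exp(-2*t) dt).
An antiderivative is F(t) = (2*t + 1)*exp(-2*t)/2.
Then F(1) - F(0) = (3*exp(-2)/2) - (1/2) = (3 - exp(2))*exp(-2)/2.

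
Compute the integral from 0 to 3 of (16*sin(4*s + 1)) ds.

-4*cos(13) + 4*cos(1)

Let u = 4*s + 1, so du = 4 ds. When s = 0, u = 1; when s = 3, u = 13.
The integral becomes 4·∫ sin(u) du from 1 to 13, with antiderivative -4*cos(u).
Back in s: F(s) = -4*cos(4*s + 1).
Then F(3) - F(0) = (-4*cos(13)) - (-4*cos(1)) = -4*cos(13) + 4*cos(1).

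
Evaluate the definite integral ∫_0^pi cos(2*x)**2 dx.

Use the identity cos^2(2*x) = (1 + cos(4*x))/2.
An antiderivative is F(x) = x/2 + sin(4*x)/8.
Then F(pi) - F(0) = (pi/2) - (0) = pi/2.

pi/2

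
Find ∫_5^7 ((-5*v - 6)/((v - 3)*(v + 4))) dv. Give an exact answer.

Factor the denominator: v**2 + v - 12 = (v + 4)(v - 3).
Partial fractions: (-5*v - 6)/((v - 3)*(v + 4)) = -2/(v + 4) - 3/(v - 3).
An antiderivative is F(v) = -3*log(v - 3) - 2*log(v + 4).
Then F(7) - F(5) = (-2*log(11) - 6*log(2)) - (-4*log(3) - 3*log(2)) = -2*log(11) - 3*log(2) + 4*log(3).

-2*log(11) - 3*log(2) + 4*log(3)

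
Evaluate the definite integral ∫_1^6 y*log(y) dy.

Integrate by parts once (u = ln y, dv = y dy).
An antiderivative is F(y) = y**2*(2*log(y) - 1)/4.
Then F(6) - F(1) = (-9 + 18*log(2) + 18*log(3)) - (-1/4) = -35/4 + 18*log(2) + 18*log(3).

-35/4 + 18*log(2) + 18*log(3)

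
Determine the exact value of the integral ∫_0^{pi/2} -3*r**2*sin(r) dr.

6 - 3*pi

Integrate by parts twice (u = r^2, dv = -3*sin(r) dr).
An antiderivative is F(r) = 3*r**2*cos(r) - 6*r*sin(r) - 6*cos(r).
Then F(pi/2) - F(0) = (-3*pi) - (-6) = 6 - 3*pi.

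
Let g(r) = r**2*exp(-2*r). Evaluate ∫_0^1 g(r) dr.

(-5 + exp(2))*exp(-2)/4

Integrate by parts twice (u = r^2, dv = exp(-2*r) dr).
An antiderivative is F(r) = (-2*r**2 - 2*r - 1)*exp(-2*r)/4.
Then F(1) - F(0) = (-5*exp(-2)/4) - (-1/4) = (-5 + exp(2))*exp(-2)/4.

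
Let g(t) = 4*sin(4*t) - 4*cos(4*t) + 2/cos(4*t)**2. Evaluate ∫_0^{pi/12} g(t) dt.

1/2

An antiderivative is F(t) = -sin(4*t) - cos(4*t) + tan(4*t)/2.
Then F(pi/12) - F(0) = (-1/2) - (-1) = 1/2.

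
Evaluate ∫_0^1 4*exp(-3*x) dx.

An antiderivative is F(x) = -4*exp(-3*x)/3.
Then F(1) - F(0) = (-4*exp(-3)/3) - (-4/3) = 4/3 - 4*exp(-3)/3.

4/3 - 4*exp(-3)/3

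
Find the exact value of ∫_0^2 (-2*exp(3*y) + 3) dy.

20/3 - 2*exp(6)/3

An antiderivative is F(y) = -2*exp(3*y)/3 + 3*y.
Then F(2) - F(0) = (6 - 2*exp(6)/3) - (-2/3) = 20/3 - 2*exp(6)/3.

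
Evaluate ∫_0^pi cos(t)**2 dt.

pi/2

Use the identity cos^2(t) = (1 + cos(2*t))/2.
An antiderivative is F(t) = t/2 + sin(2*t)/4.
Then F(pi) - F(0) = (pi/2) - (0) = pi/2.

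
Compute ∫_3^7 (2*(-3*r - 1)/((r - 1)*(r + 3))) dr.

-4*log(5) + 2*log(3)

Factor the denominator: r**2 + 2*r - 3 = (r + 3)(r - 1).
Partial fractions: 2*(-3*r - 1)/((r - 1)*(r + 3)) = -4/(r + 3) - 2/(r - 1).
An antiderivative is F(r) = -2*log(r - 1) - 4*log(r + 3).
Then F(7) - F(3) = (-4*log(5) - 6*log(2) - 2*log(3)) - (-4*log(3) - 6*log(2)) = -4*log(5) + 2*log(3).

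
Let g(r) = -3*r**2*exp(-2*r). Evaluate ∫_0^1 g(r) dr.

-3/4 + 15*exp(-2)/4

Integrate by parts twice (u = r^2, dv = -3*exp(-2*r) dr).
An antiderivative is F(r) = (6*r**2 + 6*r + 3)*exp(-2*r)/4.
Then F(1) - F(0) = (15*exp(-2)/4) - (3/4) = -3/4 + 15*exp(-2)/4.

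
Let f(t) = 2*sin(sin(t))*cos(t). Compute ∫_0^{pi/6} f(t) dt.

2 - 2*cos(1/2)

Let u = sin(t), so du = cos(t) dt. When t = 0, u = 0; when t = pi/6, u = 1/2.
The integral becomes 2·∫ sin(u) du from 0 to 1/2, with antiderivative -2*cos(u).
Back in t: F(t) = -2*cos(sin(t)).
Then F(pi/6) - F(0) = (-2*cos(1/2)) - (-2) = 2 - 2*cos(1/2).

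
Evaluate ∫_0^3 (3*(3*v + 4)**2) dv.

Let u = 3*v + 4, so du = 3 dv. When v = 0, u = 4; when v = 3, u = 13.
The integral becomes ∫ u**2 du from 4 to 13, with antiderivative u**3/3.
Back in v: F(v) = (3*v + 4)**3/3.
Then F(3) - F(0) = (2197/3) - (64/3) = 711.

711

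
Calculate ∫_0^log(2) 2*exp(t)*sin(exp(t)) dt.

Let u = exp(t), so du = exp(t) dt. When t = 0, u = 1; when t = log(2), u = 2.
The integral becomes 2·∫ sin(u) du from 1 to 2, with antiderivative -2*cos(u).
Back in t: F(t) = -2*cos(exp(t)).
Then F(log(2)) - F(0) = (-2*cos(2)) - (-2*cos(1)) = -2*cos(2) + 2*cos(1).

-2*cos(2) + 2*cos(1)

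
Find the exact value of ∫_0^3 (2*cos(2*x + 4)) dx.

sin(10) - sin(4)

Let u = 2*x + 4, so du = 2 dx. When x = 0, u = 4; when x = 3, u = 10.
The integral becomes ∫ cos(u) du from 4 to 10, with antiderivative sin(u).
Back in x: F(x) = sin(2*x + 4).
Then F(3) - F(0) = (sin(10)) - (sin(4)) = sin(10) - sin(4).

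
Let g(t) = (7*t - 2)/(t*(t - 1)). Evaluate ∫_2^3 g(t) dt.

Factor the denominator: t**2 - t = t(t - 1).
Partial fractions: (7*t - 2)/(t*(t - 1)) = 2/t + 5/(t - 1).
An antiderivative is F(t) = 2*log(t) + 5*log(t - 1).
Then F(3) - F(2) = (2*log(3) + 5*log(2)) - (log(4)) = log(72).

log(72)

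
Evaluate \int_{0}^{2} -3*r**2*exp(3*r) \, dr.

Integrate by parts twice (u = r^2, dv = -3*exp(3*r) dr).
An antiderivative is F(r) = (-9*r**2 + 6*r - 2)*exp(3*r)/9.
Then F(2) - F(0) = (-26*exp(6)/9) - (-2/9) = 2/9 - 26*exp(6)/9.

2/9 - 26*exp(6)/9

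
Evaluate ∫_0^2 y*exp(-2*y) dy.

(-5 + exp(4))*exp(-4)/4

Integrate by parts once (u = y, dv = exp(-2*y) dy).
An antiderivative is F(y) = (-2*y - 1)*exp(-2*y)/4.
Then F(2) - F(0) = (-5*exp(-4)/4) - (-1/4) = (-5 + exp(4))*exp(-4)/4.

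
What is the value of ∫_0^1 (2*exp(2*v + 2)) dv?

Let u = 2*v + 2, so du = 2 dv. When v = 0, u = 2; when v = 1, u = 4.
The integral becomes ∫ exp(u) du from 2 to 4, with antiderivative exp(u).
Back in v: F(v) = exp(2*v + 2).
Then F(1) - F(0) = (exp(4)) - (exp(2)) = -exp(2) + exp(4).

-exp(2) + exp(4)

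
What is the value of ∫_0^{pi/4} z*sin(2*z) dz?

Integrate by parts once (u = z, dv = sin(2*z) dz).
An antiderivative is F(z) = -z*cos(2*z)/2 + sin(2*z)/4.
Then F(pi/4) - F(0) = (1/4) - (0) = 1/4.

1/4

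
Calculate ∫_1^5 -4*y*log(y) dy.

24 - 50*log(5)

Integrate by parts once (u = ln y, dv = -4*y dy).
An antiderivative is F(y) = -y**2*(2*log(y) - 1).
Then F(5) - F(1) = (25 - 50*log(5)) - (1) = 24 - 50*log(5).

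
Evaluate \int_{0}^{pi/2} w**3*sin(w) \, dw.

-6 + 3*pi**2/4

Integrate by parts 3 times (u = w^3, dv = sin(w) dw).
An antiderivative is F(w) = -w**3*cos(w) + 3*w**2*sin(w) + 6*w*cos(w) - 6*sin(w).
Then F(pi/2) - F(0) = (-6 + 3*pi**2/4) - (0) = -6 + 3*pi**2/4.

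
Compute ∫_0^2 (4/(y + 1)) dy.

An antiderivative is F(y) = 4*log(y + 1).
Then F(2) - F(0) = (log(81)) - (0) = log(81).

log(81)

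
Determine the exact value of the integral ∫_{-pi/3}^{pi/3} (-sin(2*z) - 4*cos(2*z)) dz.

An antiderivative is F(z) = -2*sin(2*z) + cos(2*z)/2.
Then F(pi/3) - F(-pi/3) = (-sqrt(3) - 1/4) - (-1/4 + sqrt(3)) = -2*sqrt(3).

-2*sqrt(3)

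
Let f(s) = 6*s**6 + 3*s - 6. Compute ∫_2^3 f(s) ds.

By the power rule, an antiderivative is F(s) = 6*s**7/7 + 3*s**2/2 - 6*s.
Then F(3) - F(2) = (26181/14) - (726/7) = 24729/14.

24729/14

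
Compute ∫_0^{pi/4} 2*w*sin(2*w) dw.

1/2

Integrate by parts once (u = w, dv = 2*sin(2*w) dw).
An antiderivative is F(w) = -w*cos(2*w) + sin(2*w)/2.
Then F(pi/4) - F(0) = (1/2) - (0) = 1/2.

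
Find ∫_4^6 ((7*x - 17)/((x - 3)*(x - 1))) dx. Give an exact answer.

Factor the denominator: x**2 - 4*x + 3 = (x - 1)(x - 3).
Partial fractions: (7*x - 17)/((x - 3)*(x - 1)) = 5/(x - 1) + 2/(x - 3).
An antiderivative is F(x) = 2*log(x - 3) + 5*log(x - 1).
Then F(6) - F(4) = (2*log(3) + 5*log(5)) - (5*log(3)) = -3*log(3) + 5*log(5).

-3*log(3) + 5*log(5)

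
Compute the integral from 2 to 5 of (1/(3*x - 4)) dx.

-log(2)/3 + log(11)/3

An antiderivative is F(x) = log(3*x - 4)/3.
Then F(5) - F(2) = (log(11)/3) - (log(2)/3) = -log(2)/3 + log(11)/3.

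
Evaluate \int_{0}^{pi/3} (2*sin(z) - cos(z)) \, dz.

1 - sqrt(3)/2

An antiderivative is F(z) = -sin(z) - 2*cos(z).
Then F(pi/3) - F(0) = (-1 - sqrt(3)/2) - (-2) = 1 - sqrt(3)/2.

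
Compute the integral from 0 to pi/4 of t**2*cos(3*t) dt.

sqrt(2)*(-24*pi - 32 + 9*pi**2)/864

Integrate by parts twice (u = t^2, dv = cos(3*t) dt).
An antiderivative is F(t) = t**2*sin(3*t)/3 + 2*t*cos(3*t)/9 - 2*sin(3*t)/27.
Then F(pi/4) - F(0) = (sqrt(2)*(-24*pi - 32 + 9*pi**2)/864) - (0) = sqrt(2)*(-24*pi - 32 + 9*pi**2)/864.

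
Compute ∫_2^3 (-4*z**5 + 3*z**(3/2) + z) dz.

-2645/6 - 24*sqrt(2)/5 + 54*sqrt(3)/5

By the power rule, an antiderivative is F(z) = -2*z**6/3 + 6*z**(5/2)/5 + z**2/2.
Then F(3) - F(2) = (-963/2 + 54*sqrt(3)/5) - (-122/3 + 24*sqrt(2)/5) = -2645/6 - 24*sqrt(2)/5 + 54*sqrt(3)/5.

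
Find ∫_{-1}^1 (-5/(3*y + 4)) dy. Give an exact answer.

An antiderivative is F(y) = -5*log(3*y + 4)/3.
Then F(1) - F(-1) = (-5*log(7)/3) - (0) = -5*log(7)/3.

-5*log(7)/3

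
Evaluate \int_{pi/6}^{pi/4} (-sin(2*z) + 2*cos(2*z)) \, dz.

An antiderivative is F(z) = sin(2*z) + cos(2*z)/2.
Then F(pi/4) - F(pi/6) = (1) - (1/4 + sqrt(3)/2) = 3/4 - sqrt(3)/2.

3/4 - sqrt(3)/2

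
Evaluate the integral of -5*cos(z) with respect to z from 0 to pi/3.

An antiderivative is F(z) = -5*sin(z).
Then F(pi/3) - F(0) = (-5*sqrt(3)/2) - (0) = -5*sqrt(3)/2.

-5*sqrt(3)/2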